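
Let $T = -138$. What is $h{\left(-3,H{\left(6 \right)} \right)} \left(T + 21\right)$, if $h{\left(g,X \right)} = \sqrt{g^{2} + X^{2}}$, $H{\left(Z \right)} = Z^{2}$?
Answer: $- 351 \sqrt{145} \approx -4226.6$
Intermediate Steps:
$h{\left(g,X \right)} = \sqrt{X^{2} + g^{2}}$
$h{\left(-3,H{\left(6 \right)} \right)} \left(T + 21\right) = \sqrt{\left(6^{2}\right)^{2} + \left(-3\right)^{2}} \left(-138 + 21\right) = \sqrt{36^{2} + 9} \left(-117\right) = \sqrt{1296 + 9} \left(-117\right) = \sqrt{1305} \left(-117\right) = 3 \sqrt{145} \left(-117\right) = - 351 \sqrt{145}$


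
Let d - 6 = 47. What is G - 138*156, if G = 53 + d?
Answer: -21422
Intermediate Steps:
d = 53 (d = 6 + 47 = 53)
G = 106 (G = 53 + 53 = 106)
G - 138*156 = 106 - 138*156 = 106 - 21528 = -21422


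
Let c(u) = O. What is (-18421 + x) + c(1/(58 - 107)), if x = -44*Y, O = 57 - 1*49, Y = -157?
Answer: -11505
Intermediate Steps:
O = 8 (O = 57 - 49 = 8)
c(u) = 8
x = 6908 (x = -44*(-157) = 6908)
(-18421 + x) + c(1/(58 - 107)) = (-18421 + 6908) + 8 = -11513 + 8 = -11505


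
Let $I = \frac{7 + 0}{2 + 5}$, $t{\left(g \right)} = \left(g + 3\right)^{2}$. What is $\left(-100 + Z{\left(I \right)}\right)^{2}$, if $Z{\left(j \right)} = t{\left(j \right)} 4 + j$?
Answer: $1225$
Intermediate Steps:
$t{\left(g \right)} = \left(3 + g\right)^{2}$
$I = 1$ ($I = \frac{7}{7} = 7 \cdot \frac{1}{7} = 1$)
$Z{\left(j \right)} = j + 4 \left(3 + j\right)^{2}$ ($Z{\left(j \right)} = \left(3 + j\right)^{2} \cdot 4 + j = 4 \left(3 + j\right)^{2} + j = j + 4 \left(3 + j\right)^{2}$)
$\left(-100 + Z{\left(I \right)}\right)^{2} = \left(-100 + \left(1 + 4 \left(3 + 1\right)^{2}\right)\right)^{2} = \left(-100 + \left(1 + 4 \cdot 4^{2}\right)\right)^{2} = \left(-100 + \left(1 + 4 \cdot 16\right)\right)^{2} = \left(-100 + \left(1 + 64\right)\right)^{2} = \left(-100 + 65\right)^{2} = \left(-35\right)^{2} = 1225$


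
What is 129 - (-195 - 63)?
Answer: 387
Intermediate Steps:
129 - (-195 - 63) = 129 - 1*(-258) = 129 + 258 = 387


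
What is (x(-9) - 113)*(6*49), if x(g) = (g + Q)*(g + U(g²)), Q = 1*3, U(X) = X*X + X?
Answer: -11733834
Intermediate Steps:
U(X) = X + X² (U(X) = X² + X = X + X²)
Q = 3
x(g) = (3 + g)*(g + g²*(1 + g²)) (x(g) = (g + 3)*(g + g²*(1 + g²)) = (3 + g)*(g + g²*(1 + g²)))
(x(-9) - 113)*(6*49) = (-9*(3 + (-9)² + (-9)⁴ + 3*(-9)³ + 4*(-9)) - 113)*(6*49) = (-9*(3 + 81 + 6561 + 3*(-729) - 36) - 113)*294 = (-9*(3 + 81 + 6561 - 2187 - 36) - 113)*294 = (-9*4422 - 113)*294 = (-39798 - 113)*294 = -39911*294 = -11733834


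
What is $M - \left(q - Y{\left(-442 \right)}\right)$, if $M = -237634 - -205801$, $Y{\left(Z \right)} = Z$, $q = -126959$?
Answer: $94684$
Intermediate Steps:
$M = -31833$ ($M = -237634 + 205801 = -31833$)
$M - \left(q - Y{\left(-442 \right)}\right) = -31833 - \left(-126959 - -442\right) = -31833 - \left(-126959 + 442\right) = -31833 - -126517 = -31833 + 126517 = 94684$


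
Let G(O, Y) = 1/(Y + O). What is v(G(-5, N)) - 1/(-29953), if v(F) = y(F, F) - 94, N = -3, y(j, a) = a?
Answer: -22554601/239624 ≈ -94.125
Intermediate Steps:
G(O, Y) = 1/(O + Y)
v(F) = -94 + F (v(F) = F - 94 = -94 + F)
v(G(-5, N)) - 1/(-29953) = (-94 + 1/(-5 - 3)) - 1/(-29953) = (-94 + 1/(-8)) - 1*(-1/29953) = (-94 - ⅛) + 1/29953 = -753/8 + 1/29953 = -22554601/239624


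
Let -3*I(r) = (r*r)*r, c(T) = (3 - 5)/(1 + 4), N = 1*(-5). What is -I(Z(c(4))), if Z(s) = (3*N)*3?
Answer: -30375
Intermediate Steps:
N = -5
c(T) = -2/5
Z(s) = -45 (Z(s) = (3*(-5))*3 = -15*3 = -45)
I(r) = -r**3/3 (I(r) = -r*r*r/3 = -r**2*r/3 = -r**3/3)
-I(Z(c(4))) = -(-1)*(-45)**3/3 = -(-1)*(-91125)/3 = -1*30375 = -30375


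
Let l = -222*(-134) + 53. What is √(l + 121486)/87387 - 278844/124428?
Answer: -23237/10369 + √151287/87387 ≈ -2.2366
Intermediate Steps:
l = 29801 (l = 29748 + 53 = 29801)
√(l + 121486)/87387 - 278844/124428 = √(29801 + 121486)/87387 - 278844/124428 = √151287*(1/87387) - 278844*1/124428 = √151287/87387 - 23237/10369 = -23237/10369 + √151287/87387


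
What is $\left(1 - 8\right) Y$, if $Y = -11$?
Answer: $77$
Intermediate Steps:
$\left(1 - 8\right) Y = \left(1 - 8\right) \left(-11\right) = \left(-7\right) \left(-11\right) = 77$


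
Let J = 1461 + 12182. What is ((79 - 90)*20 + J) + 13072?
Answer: 26495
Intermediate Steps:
J = 13643
((79 - 90)*20 + J) + 13072 = ((79 - 90)*20 + 13643) + 13072 = (-11*20 + 13643) + 13072 = (-220 + 13643) + 13072 = 13423 + 13072 = 26495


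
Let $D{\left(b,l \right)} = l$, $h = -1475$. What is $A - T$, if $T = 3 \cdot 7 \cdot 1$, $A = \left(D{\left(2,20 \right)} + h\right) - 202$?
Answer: $-1678$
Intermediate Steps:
$A = -1657$ ($A = \left(20 - 1475\right) - 202 = -1455 - 202 = -1657$)
$T = 21$ ($T = 21 \cdot 1 = 21$)
$A - T = -1657 - 21 = -1678$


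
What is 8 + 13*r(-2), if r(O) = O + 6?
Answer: 60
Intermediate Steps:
r(O) = 6 + O
8 + 13*r(-2) = 8 + 13*(6 - 2) = 8 + 13*4 = 8 + 52 = 60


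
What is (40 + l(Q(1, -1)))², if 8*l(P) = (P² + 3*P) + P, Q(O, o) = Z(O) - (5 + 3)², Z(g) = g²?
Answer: 16297369/64 ≈ 2.5465e+5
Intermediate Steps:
Q(O, o) = -64 + O² (Q(O, o) = O² - (5 + 3)² = O² - 1*8² = O² - 1*64 = O² - 64 = -64 + O²)
l(P) = P/2 + P²/8 (l(P) = ((P² + 3*P) + P)/8 = (P² + 4*P)/8 = P/2 + P²/8)
(40 + l(Q(1, -1)))² = (40 + (-64 + 1²)*(4 + (-64 + 1²))/8)² = (40 + (-64 + 1)*(4 + (-64 + 1))/8)² = (40 + (⅛)*(-63)*(4 - 63))² = (40 + (⅛)*(-63)*(-59))² = (40 + 3717/8)² = (4037/8)² = 16297369/64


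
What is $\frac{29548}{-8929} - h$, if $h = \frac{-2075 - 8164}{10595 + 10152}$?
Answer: $- \frac{521608325}{185249963} \approx -2.8157$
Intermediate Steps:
$h = - \frac{10239}{20747} \approx -0.49352$
$\frac{29548}{-8929} - h = \frac{29548}{-8929} - - \frac{10239}{20747} = 29548 \left(- \frac{1}{8929}\right) + \frac{10239}{20747} = - \frac{29548}{8929} + \frac{10239}{20747} = - \frac{521608325}{185249963}$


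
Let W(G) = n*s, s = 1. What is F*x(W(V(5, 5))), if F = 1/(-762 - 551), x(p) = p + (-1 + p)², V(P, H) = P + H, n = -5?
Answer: -31/1313 ≈ -0.023610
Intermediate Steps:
V(P, H) = H + P
W(G) = -5 (W(G) = -5*1 = -5)
F = -1/1313 (F = 1/(-1313) = -1/1313 ≈ -0.00076161)
F*x(W(V(5, 5))) = -(-5 + (-1 - 5)²)/1313 = -(-5 + (-6)²)/1313 = -(-5 + 36)/1313 = -1/1313*31 = -31/1313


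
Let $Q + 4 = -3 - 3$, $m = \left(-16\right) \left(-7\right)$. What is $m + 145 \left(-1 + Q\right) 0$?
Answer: $112$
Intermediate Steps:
$m = 112$
$Q = -10$ ($Q = -4 - 6 = -10$)
$m + 145 \left(-1 + Q\right) 0 = 112 + 145 \left(-1 - 10\right) 0 = 112 + 145 \left(\left(-11\right) 0\right) = 112 + 145 \cdot 0 = 112 + 0 = 112$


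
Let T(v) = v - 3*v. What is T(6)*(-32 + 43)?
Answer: -132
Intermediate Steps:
T(v) = -2*v
T(6)*(-32 + 43) = (-2*6)*(-32 + 43) = -12*11 = -132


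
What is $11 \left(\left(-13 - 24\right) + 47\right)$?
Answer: $110$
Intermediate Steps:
$11 \left(\left(-13 - 24\right) + 47\right) = 11 \left(-37 + 47\right) = 11 \cdot 10 = 110$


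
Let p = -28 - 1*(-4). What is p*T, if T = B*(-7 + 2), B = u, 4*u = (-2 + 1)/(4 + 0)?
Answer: -15/2 ≈ -7.5000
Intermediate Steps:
u = -1/16 (u = ((-2 + 1)/(4 + 0))/4 = (-1/4)/4 = (-1*¼)/4 = (¼)*(-¼) = -1/16 ≈ -0.062500)
B = -1/16 ≈ -0.062500
p = -24 (p = -28 + 4 = -24)
T = 5/16 (T = -(-7 + 2)/16 = -1/16*(-5) = 5/16 ≈ 0.31250)
p*T = -24*5/16 = -15/2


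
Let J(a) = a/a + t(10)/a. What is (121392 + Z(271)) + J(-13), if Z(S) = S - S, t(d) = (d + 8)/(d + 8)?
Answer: 1578108/13 ≈ 1.2139e+5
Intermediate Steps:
t(d) = 1 (t(d) = (8 + d)/(8 + d) = 1)
Z(S) = 0
J(a) = 1 + 1/a (J(a) = a/a + 1/a = 1 + 1/a)
(121392 + Z(271)) + J(-13) = (121392 + 0) + (1 - 13)/(-13) = 121392 - 1/13*(-12) = 121392 + 12/13 = 1578108/13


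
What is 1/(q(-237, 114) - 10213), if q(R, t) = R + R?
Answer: -1/10687 ≈ -9.3572e-5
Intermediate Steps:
q(R, t) = 2*R
1/(q(-237, 114) - 10213) = 1/(2*(-237) - 10213) = 1/(-474 - 10213) = 1/(-10687) = -1/10687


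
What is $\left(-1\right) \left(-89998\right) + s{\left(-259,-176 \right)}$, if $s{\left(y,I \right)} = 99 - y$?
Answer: $90356$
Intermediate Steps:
$\left(-1\right) \left(-89998\right) + s{\left(-259,-176 \right)} = \left(-1\right) \left(-89998\right) + \left(99 - -259\right) = 89998 + \left(99 + 259\right) = 89998 + 358 = 90356$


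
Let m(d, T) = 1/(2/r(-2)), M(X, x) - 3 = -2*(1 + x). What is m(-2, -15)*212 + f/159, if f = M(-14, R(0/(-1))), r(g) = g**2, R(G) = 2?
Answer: 22471/53 ≈ 423.98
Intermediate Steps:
M(X, x) = 1 - 2*x (M(X, x) = 3 - 2*(1 + x) = 3 + (-2 - 2*x) = 1 - 2*x)
f = -3 (f = 1 - 2*2 = 1 - 4 = -3)
m(d, T) = 2 (m(d, T) = 1/(2/((-2)**2)) = 1/(2/4) = 1/(2*(1/4)) = 1/(1/2) = 2)
m(-2, -15)*212 + f/159 = 2*212 - 3/159 = 424 - 3*1/159 = 424 - 1/53 = 22471/53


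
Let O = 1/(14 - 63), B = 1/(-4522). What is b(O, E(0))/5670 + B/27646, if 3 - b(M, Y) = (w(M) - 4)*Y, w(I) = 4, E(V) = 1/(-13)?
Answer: 8929523/16877053620 ≈ 0.00052909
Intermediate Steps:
E(V) = -1/13
B = -1/4522 ≈ -0.00022114
O = -1/49 (O = 1/(-49) = -1/49 ≈ -0.020408)
b(M, Y) = 3 (b(M, Y) = 3 - (4 - 4)*Y = 3 - 0*Y = 3 - 1*0 = 3 + 0 = 3)
b(O, E(0))/5670 + B/27646 = 3/5670 - 1/4522/27646 = 3*(1/5670) - 1/4522*1/27646 = 1/1890 - 1/125015212 = 8929523/16877053620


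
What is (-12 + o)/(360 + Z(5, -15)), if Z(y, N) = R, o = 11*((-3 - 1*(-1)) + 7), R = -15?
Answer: 43/345 ≈ 0.12464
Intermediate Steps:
o = 55 (o = 11*((-3 + 1) + 7) = 11*(-2 + 7) = 11*5 = 55)
Z(y, N) = -15
(-12 + o)/(360 + Z(5, -15)) = (-12 + 55)/(360 - 15) = 43/345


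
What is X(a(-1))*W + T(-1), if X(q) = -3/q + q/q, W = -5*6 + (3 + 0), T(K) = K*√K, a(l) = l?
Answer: -108 - I ≈ -108.0 - 1.0*I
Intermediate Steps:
T(K) = K^(3/2)
W = -27 (W = -30 + 3 = -27)
X(q) = 1 - 3/q (X(q) = -3/q + 1 = 1 - 3/q)
X(a(-1))*W + T(-1) = ((-3 - 1)/(-1))*(-27) + (-1)^(3/2) = -1*(-4)*(-27) - I = 4*(-27) - I = -108 - I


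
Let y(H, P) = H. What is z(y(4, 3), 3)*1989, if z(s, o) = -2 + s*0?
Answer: -3978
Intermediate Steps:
z(s, o) = -2 (z(s, o) = -2 + 0 = -2)
z(y(4, 3), 3)*1989 = -2*1989 = -3978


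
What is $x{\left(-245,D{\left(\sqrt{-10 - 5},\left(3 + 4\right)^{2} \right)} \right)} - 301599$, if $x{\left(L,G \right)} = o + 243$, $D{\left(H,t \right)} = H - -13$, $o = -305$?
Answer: $-301661$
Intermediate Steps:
$D{\left(H,t \right)} = 13 + H$ ($D{\left(H,t \right)} = H + 13 = 13 + H$)
$x{\left(L,G \right)} = -62$ ($x{\left(L,G \right)} = -305 + 243 = -62$)
$x{\left(-245,D{\left(\sqrt{-10 - 5},\left(3 + 4\right)^{2} \right)} \right)} - 301599 = -62 - 301599 = -301661$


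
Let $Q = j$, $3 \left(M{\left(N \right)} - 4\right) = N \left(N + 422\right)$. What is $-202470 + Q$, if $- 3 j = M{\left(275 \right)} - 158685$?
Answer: $- \frac{1537862}{9} \approx -1.7087 \cdot 10^{5}$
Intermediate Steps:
$M{\left(N \right)} = 4 + \frac{N \left(422 + N\right)}{3}$ ($M{\left(N \right)} = 4 + \frac{N \left(N + 422\right)}{3} = 4 + \frac{N \left(422 + N\right)}{3}$)
$j = \frac{284368}{9}$ ($j = - \frac{\left(4 + \frac{275^{2}}{3} + \frac{422}{3} \cdot 275\right) - 158685}{3} = - \frac{\left(4 + \frac{1}{3} \cdot 75625 + \frac{116050}{3}\right) - 158685}{3} = - \frac{\left(4 + \frac{75625}{3} + \frac{116050}{3}\right) - 158685}{3} = - \frac{\frac{191687}{3} - 158685}{3} = \left(- \frac{1}{3}\right) \left(- \frac{284368}{3}\right) = \frac{284368}{9} \approx 31596.0$)
$Q = \frac{284368}{9} \approx 31596.0$
$-202470 + Q = -202470 + \frac{284368}{9} = - \frac{1537862}{9}$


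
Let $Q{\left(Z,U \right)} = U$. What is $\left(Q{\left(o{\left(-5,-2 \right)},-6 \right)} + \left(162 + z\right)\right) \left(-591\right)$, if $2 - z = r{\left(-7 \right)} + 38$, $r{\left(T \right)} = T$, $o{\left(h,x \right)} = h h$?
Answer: $-75057$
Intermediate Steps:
$o{\left(h,x \right)} = h^{2}$
$z = -29$ ($z = 2 - \left(-7 + 38\right) = 2 - 31 = -29$)
$\left(Q{\left(o{\left(-5,-2 \right)},-6 \right)} + \left(162 + z\right)\right) \left(-591\right) = \left(-6 + \left(162 - 29\right)\right) \left(-591\right) = \left(-6 + 133\right) \left(-591\right) = 127 \left(-591\right) = -75057$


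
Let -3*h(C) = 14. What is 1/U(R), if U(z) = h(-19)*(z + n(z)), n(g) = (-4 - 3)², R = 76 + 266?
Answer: -3/5474 ≈ -0.00054805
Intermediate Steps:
h(C) = -14/3 (h(C) = -⅓*14 = -14/3)
R = 342
n(g) = 49 (n(g) = (-7)² = 49)
U(z) = -686/3 - 14*z/3 (U(z) = -14*(z + 49)/3 = -14*(49 + z)/3 = -686/3 - 14*z/3)
1/U(R) = 1/(-686/3 - 14/3*342) = 1/(-686/3 - 1596) = 1/(-5474/3) = -3/5474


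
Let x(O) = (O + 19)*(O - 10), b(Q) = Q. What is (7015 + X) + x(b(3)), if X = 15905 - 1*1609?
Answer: 21157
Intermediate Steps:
x(O) = (-10 + O)*(19 + O) (x(O) = (19 + O)*(-10 + O) = (-10 + O)*(19 + O))
X = 14296 (X = 15905 - 1609 = 14296)
(7015 + X) + x(b(3)) = (7015 + 14296) + (-190 + 3**2 + 9*3) = 21311 + (-190 + 9 + 27) = 21311 - 154 = 21157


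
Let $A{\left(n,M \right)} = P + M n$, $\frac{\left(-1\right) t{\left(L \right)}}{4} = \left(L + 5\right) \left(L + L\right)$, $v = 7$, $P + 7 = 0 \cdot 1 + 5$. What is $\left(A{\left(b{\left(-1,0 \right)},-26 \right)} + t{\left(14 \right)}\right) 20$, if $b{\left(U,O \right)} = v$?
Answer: $-46240$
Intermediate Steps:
$P = -2$ ($P = -7 + \left(0 \cdot 1 + 5\right) = -7 + \left(0 + 5\right) = -7 + 5 = -2$)
$t{\left(L \right)} = - 8 L \left(5 + L\right)$ ($t{\left(L \right)} = - 4 \left(L + 5\right) \left(L + L\right) = - 4 \left(5 + L\right) 2 L = - 4 \cdot 2 L \left(5 + L\right) = - 8 L \left(5 + L\right)$)
$b{\left(U,O \right)} = 7$
$A{\left(n,M \right)} = -2 + M n$
$\left(A{\left(b{\left(-1,0 \right)},-26 \right)} + t{\left(14 \right)}\right) 20 = \left(\left(-2 - 182\right) - 112 \left(5 + 14\right)\right) 20 = \left(\left(-2 - 182\right) - 112 \cdot 19\right) 20 = \left(-184 - 2128\right) 20 = \left(-2312\right) 20 = -46240$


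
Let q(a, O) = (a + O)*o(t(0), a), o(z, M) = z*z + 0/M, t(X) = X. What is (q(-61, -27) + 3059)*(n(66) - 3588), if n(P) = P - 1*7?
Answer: -10795211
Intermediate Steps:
o(z, M) = z² (o(z, M) = z² + 0 = z²)
q(a, O) = 0 (q(a, O) = (a + O)*0² = (O + a)*0 = 0)
n(P) = -7 + P (n(P) = P - 7 = -7 + P)
(q(-61, -27) + 3059)*(n(66) - 3588) = (0 + 3059)*((-7 + 66) - 3588) = 3059*(59 - 3588) = 3059*(-3529) = -10795211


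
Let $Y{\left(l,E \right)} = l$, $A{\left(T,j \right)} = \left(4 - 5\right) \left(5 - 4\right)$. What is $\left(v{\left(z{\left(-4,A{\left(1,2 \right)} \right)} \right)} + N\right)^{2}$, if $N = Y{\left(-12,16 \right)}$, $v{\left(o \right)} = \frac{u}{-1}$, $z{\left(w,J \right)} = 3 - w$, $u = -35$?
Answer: $529$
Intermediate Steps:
$A{\left(T,j \right)} = -1$ ($A{\left(T,j \right)} = \left(-1\right) 1 = -1$)
$v{\left(o \right)} = 35$ ($v{\left(o \right)} = - \frac{35}{-1} = \left(-35\right) \left(-1\right) = 35$)
$N = -12$
$\left(v{\left(z{\left(-4,A{\left(1,2 \right)} \right)} \right)} + N\right)^{2} = \left(35 - 12\right)^{2} = 23^{2} = 529$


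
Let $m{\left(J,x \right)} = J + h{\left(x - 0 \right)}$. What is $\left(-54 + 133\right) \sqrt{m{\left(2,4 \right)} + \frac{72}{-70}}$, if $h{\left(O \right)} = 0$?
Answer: $\frac{79 \sqrt{1190}}{35} \approx 77.863$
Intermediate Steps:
$m{\left(J,x \right)} = J$ ($m{\left(J,x \right)} = J + 0 = J$)
$\left(-54 + 133\right) \sqrt{m{\left(2,4 \right)} + \frac{72}{-70}} = \left(-54 + 133\right) \sqrt{2 + \frac{72}{-70}} = 79 \sqrt{2 + 72 \left(- \frac{1}{70}\right)} = 79 \sqrt{2 - \frac{36}{35}} = 79 \sqrt{\frac{34}{35}} = 79 \frac{\sqrt{1190}}{35} = \frac{79 \sqrt{1190}}{35}$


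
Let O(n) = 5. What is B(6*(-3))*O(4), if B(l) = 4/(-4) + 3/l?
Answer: -35/6 ≈ -5.8333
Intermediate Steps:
B(l) = -1 + 3/l (B(l) = 4*(-¼) + 3/l = -1 + 3/l)
B(6*(-3))*O(4) = ((3 - 6*(-3))/((6*(-3))))*5 = ((3 - 1*(-18))/(-18))*5 = -(3 + 18)/18*5 = -1/18*21*5 = -7/6*5 = -35/6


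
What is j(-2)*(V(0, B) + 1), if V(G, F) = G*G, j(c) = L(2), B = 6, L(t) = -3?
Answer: -3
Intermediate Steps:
j(c) = -3
V(G, F) = G²
j(-2)*(V(0, B) + 1) = -3*(0² + 1) = -3*(0 + 1) = -3*1 = -3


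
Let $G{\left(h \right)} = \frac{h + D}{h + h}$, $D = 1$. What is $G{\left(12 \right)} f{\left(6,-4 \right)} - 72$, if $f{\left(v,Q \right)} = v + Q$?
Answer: $- \frac{851}{12} \approx -70.917$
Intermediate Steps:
$f{\left(v,Q \right)} = Q + v$
$G{\left(h \right)} = \frac{1 + h}{2 h}$ ($G{\left(h \right)} = \frac{h + 1}{h + h} = \frac{1 + h}{2 h}$)
$G{\left(12 \right)} f{\left(6,-4 \right)} - 72 = \frac{1 + 12}{2 \cdot 12} \left(-4 + 6\right) - 72 = \frac{1}{2} \cdot \frac{1}{12} \cdot 13 \cdot 2 - 72 = \frac{13}{24} \cdot 2 - 72 = \frac{13}{12} - 72 = - \frac{851}{12}$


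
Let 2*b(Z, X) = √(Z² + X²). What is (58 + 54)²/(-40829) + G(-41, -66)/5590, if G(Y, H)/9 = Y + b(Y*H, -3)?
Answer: -85186861/228234110 + 27*√813605/11180 ≈ 1.8051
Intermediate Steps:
b(Z, X) = √(X² + Z²)/2 (b(Z, X) = √(Z² + X²)/2 = √(X² + Z²)/2)
G(Y, H) = 9*Y + 9*√(9 + H²*Y²)/2 (G(Y, H) = 9*(Y + √((-3)² + (Y*H)²)/2) = 9*(Y + √(9 + (H*Y)²)/2) = 9*(Y + √(9 + H²*Y²)/2) = 9*Y + 9*√(9 + H²*Y²)/2)
(58 + 54)²/(-40829) + G(-41, -66)/5590 = (58 + 54)²/(-40829) + (9*(-41) + 9*√(9 + (-66)²*(-41)²)/2)/5590 = 112²*(-1/40829) + (-369 + 9*√(9 + 4356*1681)/2)*(1/5590) = 12544*(-1/40829) + (-369 + 9*√(9 + 7322436)/2)*(1/5590) = -12544/40829 + (-369 + 9*√7322445/2)*(1/5590) = -12544/40829 + (-369 + 9*(3*√813605)/2)*(1/5590) = -12544/40829 + (-369 + 27*√813605/2)*(1/5590) = -12544/40829 + (-369/5590 + 27*√813605/11180) = -85186861/228234110 + 27*√813605/11180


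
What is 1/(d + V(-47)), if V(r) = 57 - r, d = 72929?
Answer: 1/73033 ≈ 1.3692e-5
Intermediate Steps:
1/(d + V(-47)) = 1/(72929 + (57 - 1*(-47))) = 1/(72929 + (57 + 47)) = 1/(72929 + 104) = 1/73033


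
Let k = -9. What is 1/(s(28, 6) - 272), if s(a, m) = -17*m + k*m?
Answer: -1/428 ≈ -0.0023364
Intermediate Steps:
s(a, m) = -26*m (s(a, m) = -17*m - 9*m = -26*m)
1/(s(28, 6) - 272) = 1/(-26*6 - 272) = 1/(-156 - 272) = 1/(-428) = -1/428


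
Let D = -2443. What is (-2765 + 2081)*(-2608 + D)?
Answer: 3454884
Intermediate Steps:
(-2765 + 2081)*(-2608 + D) = (-2765 + 2081)*(-2608 - 2443) = -684*(-5051) = 3454884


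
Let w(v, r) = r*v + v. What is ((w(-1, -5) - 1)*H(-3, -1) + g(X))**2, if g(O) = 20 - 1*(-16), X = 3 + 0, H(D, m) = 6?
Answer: 2916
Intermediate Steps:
X = 3
w(v, r) = v + r*v
g(O) = 36 (g(O) = 20 + 16 = 36)
((w(-1, -5) - 1)*H(-3, -1) + g(X))**2 = ((-(1 - 5) - 1)*6 + 36)**2 = ((-1*(-4) - 1)*6 + 36)**2 = ((4 - 1)*6 + 36)**2 = (3*6 + 36)**2 = (18 + 36)**2 = 54**2 = 2916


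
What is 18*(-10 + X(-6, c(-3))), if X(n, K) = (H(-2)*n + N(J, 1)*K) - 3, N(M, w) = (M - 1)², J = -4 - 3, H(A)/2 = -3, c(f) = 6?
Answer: 7326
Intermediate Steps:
H(A) = -6 (H(A) = 2*(-3) = -6)
J = -7
N(M, w) = (-1 + M)²
X(n, K) = -3 - 6*n + 64*K (X(n, K) = (-6*n + (-1 - 7)²*K) - 3 = (-6*n + (-8)²*K) - 3 = (-6*n + 64*K) - 3 = -3 - 6*n + 64*K)
18*(-10 + X(-6, c(-3))) = 18*(-10 + (-3 - 6*(-6) + 64*6)) = 18*(-10 + (-3 + 36 + 384)) = 18*(-10 + 417) = 18*407 = 7326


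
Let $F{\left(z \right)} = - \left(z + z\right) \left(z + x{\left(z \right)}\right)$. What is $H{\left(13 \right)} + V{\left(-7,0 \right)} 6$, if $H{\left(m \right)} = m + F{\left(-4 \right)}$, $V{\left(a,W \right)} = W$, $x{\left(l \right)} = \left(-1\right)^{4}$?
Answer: $-11$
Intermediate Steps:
$x{\left(l \right)} = 1$
$F{\left(z \right)} = - 2 z \left(1 + z\right)$ ($F{\left(z \right)} = - \left(z + z\right) \left(z + 1\right) = - 2 z \left(1 + z\right)$)
$H{\left(m \right)} = -24 + m$ ($H{\left(m \right)} = m - - 8 \left(1 - 4\right) = m - \left(-8\right) \left(-3\right) = m - 24 = -24 + m$)
$H{\left(13 \right)} + V{\left(-7,0 \right)} 6 = \left(-24 + 13\right) + 0 \cdot 6 = -11 + 0 = -11$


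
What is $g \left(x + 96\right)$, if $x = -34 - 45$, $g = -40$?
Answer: $-680$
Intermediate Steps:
$x = -79$
$g \left(x + 96\right) = - 40 \left(-79 + 96\right) = \left(-40\right) 17 = -680$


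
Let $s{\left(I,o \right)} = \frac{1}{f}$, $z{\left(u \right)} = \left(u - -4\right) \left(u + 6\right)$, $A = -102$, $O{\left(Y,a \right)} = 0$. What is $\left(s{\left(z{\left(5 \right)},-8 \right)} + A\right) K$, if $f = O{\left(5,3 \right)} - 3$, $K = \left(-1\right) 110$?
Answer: $\frac{33770}{3} \approx 11257.0$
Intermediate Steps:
$K = -110$
$z{\left(u \right)} = \left(4 + u\right) \left(6 + u\right)$ ($z{\left(u \right)} = \left(u + 4\right) \left(6 + u\right) = \left(4 + u\right) \left(6 + u\right)$)
$f = -3$ ($f = 0 - 3 = -3$)
$s{\left(I,o \right)} = - \frac{1}{3}$ ($s{\left(I,o \right)} = \frac{1}{-3} = - \frac{1}{3}$)
$\left(s{\left(z{\left(5 \right)},-8 \right)} + A\right) K = \left(- \frac{1}{3} - 102\right) \left(-110\right) = \left(- \frac{307}{3}\right) \left(-110\right) = \frac{33770}{3}$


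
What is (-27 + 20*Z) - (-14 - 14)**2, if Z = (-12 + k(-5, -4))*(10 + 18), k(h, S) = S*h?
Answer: 3669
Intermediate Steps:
Z = 224 (Z = (-12 - 4*(-5))*(10 + 18) = (-12 + 20)*28 = 8*28 = 224)
(-27 + 20*Z) - (-14 - 14)**2 = (-27 + 20*224) - (-14 - 14)**2 = (-27 + 4480) - 1*(-28)**2 = 4453 - 1*784 = 4453 - 784 = 3669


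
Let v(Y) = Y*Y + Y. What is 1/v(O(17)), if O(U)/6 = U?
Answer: 1/10506 ≈ 9.5184e-5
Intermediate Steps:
O(U) = 6*U
v(Y) = Y + Y² (v(Y) = Y² + Y = Y + Y²)
1/v(O(17)) = 1/((6*17)*(1 + 6*17)) = 1/(102*(1 + 102)) = 1/(102*103) = 1/10506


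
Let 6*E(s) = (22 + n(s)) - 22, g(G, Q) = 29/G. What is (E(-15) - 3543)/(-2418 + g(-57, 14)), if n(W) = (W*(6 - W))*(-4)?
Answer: 189981/137855 ≈ 1.3781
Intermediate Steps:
g(G, Q) = 29/G
n(W) = -4*W*(6 - W)
E(s) = 2*s*(-6 + s)/3 (E(s) = ((22 + 4*s*(-6 + s)) - 22)/6 = (4*s*(-6 + s))/6 = 2*s*(-6 + s)/3)
(E(-15) - 3543)/(-2418 + g(-57, 14)) = ((⅔)*(-15)*(-6 - 15) - 3543)/(-2418 + 29/(-57)) = ((⅔)*(-15)*(-21) - 3543)/(-2418 + 29*(-1/57)) = (210 - 3543)/(-2418 - 29/57) = -3333/(-137855/57) = -3333*(-57/137855) = 189981/137855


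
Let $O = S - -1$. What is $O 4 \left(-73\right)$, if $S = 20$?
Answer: $-6132$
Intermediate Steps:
$O = 21$ ($O = 20 - -1 = 20 + 1 = 21$)
$O 4 \left(-73\right) = 21 \cdot 4 \left(-73\right) = 84 \left(-73\right) = -6132$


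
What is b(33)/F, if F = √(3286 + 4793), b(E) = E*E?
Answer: 363*√8079/2693 ≈ 12.116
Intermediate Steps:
b(E) = E²
F = √8079 ≈ 89.883
b(33)/F = 33²/(√8079) = 1089*(√8079/8079) = 363*√8079/2693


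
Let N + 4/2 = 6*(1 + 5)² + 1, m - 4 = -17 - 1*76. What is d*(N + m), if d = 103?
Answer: 12978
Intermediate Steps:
m = -89 (m = 4 + (-17 - 1*76) = 4 + (-17 - 76) = 4 - 93 = -89)
N = 215 (N = -2 + (6*(1 + 5)² + 1) = -2 + (6*6² + 1) = -2 + (6*36 + 1) = -2 + (216 + 1) = -2 + 217 = 215)
d*(N + m) = 103*(215 - 89) = 103*126 = 12978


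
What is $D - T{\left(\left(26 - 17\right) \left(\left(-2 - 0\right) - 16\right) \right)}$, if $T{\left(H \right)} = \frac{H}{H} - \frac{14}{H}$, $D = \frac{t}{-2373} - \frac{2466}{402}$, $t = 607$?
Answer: $- \frac{32094980}{4292757} \approx -7.4765$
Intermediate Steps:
$D = - \frac{1015972}{158991}$ ($D = \frac{607}{-2373} - \frac{2466}{402} = 607 \left(- \frac{1}{2373}\right) - \frac{411}{67} = - \frac{607}{2373} - \frac{411}{67} = - \frac{1015972}{158991} \approx -6.3901$)
$T{\left(H \right)} = 1 - \frac{14}{H}$
$D - T{\left(\left(26 - 17\right) \left(\left(-2 - 0\right) - 16\right) \right)} = - \frac{1015972}{158991} - \frac{-14 + \left(26 - 17\right) \left(\left(-2 - 0\right) - 16\right)}{\left(26 - 17\right) \left(\left(-2 - 0\right) - 16\right)} = - \frac{1015972}{158991} - \frac{-14 + 9 \left(\left(-2 + 0\right) - 16\right)}{9 \left(\left(-2 + 0\right) - 16\right)} = - \frac{1015972}{158991} - \frac{-14 + 9 \left(-2 - 16\right)}{9 \left(-2 - 16\right)} = - \frac{1015972}{158991} - \frac{-14 + 9 \left(-18\right)}{9 \left(-18\right)} = - \frac{1015972}{158991} - \frac{-14 - 162}{-162} = - \frac{1015972}{158991} - \left(- \frac{1}{162}\right) \left(-176\right) = - \frac{1015972}{158991} - \frac{88}{81} = - \frac{32094980}{4292757}$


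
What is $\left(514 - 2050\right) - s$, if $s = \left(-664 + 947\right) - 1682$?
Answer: $-137$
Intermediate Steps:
$s = -1399$ ($s = 283 - 1682 = -1399$)
$\left(514 - 2050\right) - s = \left(514 - 2050\right) - -1399 = \left(514 - 2050\right) + 1399 = -1536 + 1399 = -137$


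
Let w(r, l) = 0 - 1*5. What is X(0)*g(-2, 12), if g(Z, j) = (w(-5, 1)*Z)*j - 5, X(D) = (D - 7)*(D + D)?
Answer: 0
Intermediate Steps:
w(r, l) = -5 (w(r, l) = 0 - 5 = -5)
X(D) = 2*D*(-7 + D) (X(D) = (-7 + D)*(2*D) = 2*D*(-7 + D))
g(Z, j) = -5 - 5*Z*j (g(Z, j) = (-5*Z)*j - 5 = -5*Z*j - 5 = -5 - 5*Z*j)
X(0)*g(-2, 12) = (2*0*(-7 + 0))*(-5 - 5*(-2)*12) = (2*0*(-7))*(-5 + 120) = 0*115 = 0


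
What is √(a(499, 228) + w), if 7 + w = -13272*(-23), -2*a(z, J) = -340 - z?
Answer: √1222674/2 ≈ 552.87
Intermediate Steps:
a(z, J) = 170 + z/2 (a(z, J) = -(-340 - z)/2 = 170 + z/2)
w = 305249 (w = -7 - 13272*(-23) = -7 + 305256 = 305249)
√(a(499, 228) + w) = √((170 + (½)*499) + 305249) = √((170 + 499/2) + 305249) = √(839/2 + 305249) = √(611337/2) = √1222674/2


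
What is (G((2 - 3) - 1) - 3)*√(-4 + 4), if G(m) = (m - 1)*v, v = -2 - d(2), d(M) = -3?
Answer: 0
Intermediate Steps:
v = 1 (v = -2 - 1*(-3) = -2 + 3 = 1)
G(m) = -1 + m (G(m) = (m - 1)*1 = (-1 + m)*1 = -1 + m)
(G((2 - 3) - 1) - 3)*√(-4 + 4) = ((-1 + ((2 - 3) - 1)) - 3)*√(-4 + 4) = ((-1 + (-1 - 1)) - 3)*√0 = ((-1 - 2) - 3)*0 = (-3 - 3)*0 = -6*0 = 0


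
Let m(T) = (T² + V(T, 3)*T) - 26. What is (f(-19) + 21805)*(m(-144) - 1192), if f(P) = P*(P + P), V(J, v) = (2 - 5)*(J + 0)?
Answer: -961677630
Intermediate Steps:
V(J, v) = -3*J
m(T) = -26 - 2*T² (m(T) = (T² + (-3*T)*T) - 26 = (T² - 3*T²) - 26 = -2*T² - 26 = -26 - 2*T²)
f(P) = 2*P² (f(P) = P*(2*P) = 2*P²)
(f(-19) + 21805)*(m(-144) - 1192) = (2*(-19)² + 21805)*((-26 - 2*(-144)²) - 1192) = (2*361 + 21805)*((-26 - 2*20736) - 1192) = (722 + 21805)*((-26 - 41472) - 1192) = 22527*(-41498 - 1192) = 22527*(-42690) = -961677630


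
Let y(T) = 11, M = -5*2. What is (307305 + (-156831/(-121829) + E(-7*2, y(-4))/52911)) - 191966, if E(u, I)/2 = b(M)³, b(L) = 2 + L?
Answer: 743494234457386/6446094219 ≈ 1.1534e+5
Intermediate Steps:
M = -10
E(u, I) = -1024 (E(u, I) = 2*(2 - 10)³ = 2*(-8)³ = 2*(-512) = -1024)
(307305 + (-156831/(-121829) + E(-7*2, y(-4))/52911)) - 191966 = (307305 + (-156831/(-121829) - 1024/52911)) - 191966 = (307305 + (-156831*(-1/121829) - 1024*1/52911)) - 191966 = (307305 + (156831/121829 - 1024/52911)) - 191966 = (307305 + 8173332145/6446094219) - 191966 = 1980925157301940/6446094219 - 191966 = 743494234457386/6446094219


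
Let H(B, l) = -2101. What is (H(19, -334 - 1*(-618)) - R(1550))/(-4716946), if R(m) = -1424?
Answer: 677/4716946 ≈ 0.00014352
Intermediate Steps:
(H(19, -334 - 1*(-618)) - R(1550))/(-4716946) = (-2101 - 1*(-1424))/(-4716946) = (-2101 + 1424)*(-1/4716946) = -677*(-1/4716946) = 677/4716946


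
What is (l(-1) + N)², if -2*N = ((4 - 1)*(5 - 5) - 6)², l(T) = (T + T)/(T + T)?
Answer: 289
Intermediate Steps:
l(T) = 1 (l(T) = (2*T)/((2*T)) = (2*T)*(1/(2*T)) = 1)
N = -18 (N = -((4 - 1)*(5 - 5) - 6)²/2 = -(3*0 - 6)²/2 = -(0 - 6)²/2 = -½*(-6)² = -½*36 = -18)
(l(-1) + N)² = (1 - 18)² = (-17)² = 289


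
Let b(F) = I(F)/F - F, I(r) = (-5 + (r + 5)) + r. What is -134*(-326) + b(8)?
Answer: 43678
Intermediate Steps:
I(r) = 2*r (I(r) = (-5 + (5 + r)) + r = r + r = 2*r)
b(F) = 2 - F (b(F) = (2*F)/F - F = 2 - F)
-134*(-326) + b(8) = -134*(-326) + (2 - 1*8) = 43684 + (2 - 8) = 43684 - 6 = 43678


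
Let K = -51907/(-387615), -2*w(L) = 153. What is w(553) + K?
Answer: -59201281/775230 ≈ -76.366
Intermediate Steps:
w(L) = -153/2 (w(L) = -1/2*153 = -153/2)
K = 51907/387615 (K = -51907*(-1/387615) = 51907/387615 ≈ 0.13391)
w(553) + K = -153/2 + 51907/387615 = -59201281/775230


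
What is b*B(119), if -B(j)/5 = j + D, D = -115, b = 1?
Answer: -20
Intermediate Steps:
B(j) = 575 - 5*j (B(j) = -5*(j - 115) = -5*(-115 + j) = 575 - 5*j)
b*B(119) = 1*(575 - 5*119) = 1*(575 - 595) = 1*(-20) = -20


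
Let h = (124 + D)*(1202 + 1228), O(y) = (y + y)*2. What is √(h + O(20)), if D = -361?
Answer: I*√575830 ≈ 758.83*I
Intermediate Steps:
O(y) = 4*y (O(y) = (2*y)*2 = 4*y)
h = -575910 (h = (124 - 361)*(1202 + 1228) = -237*2430 = -575910)
√(h + O(20)) = √(-575910 + 4*20) = √(-575910 + 80) = √(-575830) = I*√575830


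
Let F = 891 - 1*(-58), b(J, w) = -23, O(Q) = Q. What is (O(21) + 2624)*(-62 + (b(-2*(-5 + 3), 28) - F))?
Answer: -2734930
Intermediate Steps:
F = 949 (F = 891 + 58 = 949)
(O(21) + 2624)*(-62 + (b(-2*(-5 + 3), 28) - F)) = (21 + 2624)*(-62 + (-23 - 1*949)) = 2645*(-62 + (-23 - 949)) = 2645*(-62 - 972) = 2645*(-1034) = -2734930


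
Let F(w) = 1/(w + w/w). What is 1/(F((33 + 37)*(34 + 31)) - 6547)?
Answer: -4551/29795396 ≈ -0.00015274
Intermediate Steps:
F(w) = 1/(1 + w) (F(w) = 1/(w + 1) = 1/(1 + w))
1/(F((33 + 37)*(34 + 31)) - 6547) = 1/(1/(1 + (33 + 37)*(34 + 31)) - 6547) = 1/(1/(1 + 70*65) - 6547) = 1/(1/(1 + 4550) - 6547) = 1/(1/4551 - 6547) = 1/(-29795396/4551) = -4551/29795396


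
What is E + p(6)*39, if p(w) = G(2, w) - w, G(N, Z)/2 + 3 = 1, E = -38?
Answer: -428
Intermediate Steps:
G(N, Z) = -4 (G(N, Z) = -6 + 2*1 = -6 + 2 = -4)
p(w) = -4 - w
E + p(6)*39 = -38 + (-4 - 1*6)*39 = -38 + (-4 - 6)*39 = -38 - 10*39 = -38 - 390 = -428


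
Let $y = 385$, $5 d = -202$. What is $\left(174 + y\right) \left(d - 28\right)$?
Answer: $- \frac{191178}{5} \approx -38236.0$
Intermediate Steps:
$d = - \frac{202}{5}$ ($d = \frac{1}{5} \left(-202\right) = - \frac{202}{5} \approx -40.4$)
$\left(174 + y\right) \left(d - 28\right) = \left(174 + 385\right) \left(- \frac{202}{5} - 28\right) = 559 \left(- \frac{342}{5}\right) = - \frac{191178}{5}$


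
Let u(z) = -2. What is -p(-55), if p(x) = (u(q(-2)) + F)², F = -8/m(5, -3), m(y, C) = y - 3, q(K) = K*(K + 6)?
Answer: -36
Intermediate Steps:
q(K) = K*(6 + K)
m(y, C) = -3 + y
F = -4 (F = -8/(-3 + 5) = -8/2 = -8*½ = -4)
p(x) = 36 (p(x) = (-2 - 4)² = (-6)² = 36)
-p(-55) = -1*36 = -36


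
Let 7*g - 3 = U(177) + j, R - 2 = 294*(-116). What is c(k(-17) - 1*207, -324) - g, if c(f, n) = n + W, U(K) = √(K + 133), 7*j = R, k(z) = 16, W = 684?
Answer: 51721/49 - √310/7 ≈ 1053.0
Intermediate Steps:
R = -34102 (R = 2 + 294*(-116) = 2 - 34104 = -34102)
j = -34102/7 (j = (⅐)*(-34102) = -34102/7 ≈ -4871.7)
U(K) = √(133 + K)
c(f, n) = 684 + n (c(f, n) = n + 684 = 684 + n)
g = -34081/49 + √310/7 (g = 3/7 + (√(133 + 177) - 34102/7)/7 = 3/7 + (√310 - 34102/7)/7 = 3/7 + (-34102/7 + √310)/7 = 3/7 + (-34102/49 + √310/7) = -34081/49 + √310/7 ≈ -693.02)
c(k(-17) - 1*207, -324) - g = (684 - 324) - (-34081/49 + √310/7) = 360 + (34081/49 - √310/7) = 51721/49 - √310/7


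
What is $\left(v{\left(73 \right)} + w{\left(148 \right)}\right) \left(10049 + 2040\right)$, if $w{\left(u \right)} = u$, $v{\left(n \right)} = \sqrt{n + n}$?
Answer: $1789172 + 12089 \sqrt{146} \approx 1.9352 \cdot 10^{6}$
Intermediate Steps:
$v{\left(n \right)} = \sqrt{2} \sqrt{n}$ ($v{\left(n \right)} = \sqrt{2 n} = \sqrt{2} \sqrt{n}$)
$\left(v{\left(73 \right)} + w{\left(148 \right)}\right) \left(10049 + 2040\right) = \left(\sqrt{2} \sqrt{73} + 148\right) \left(10049 + 2040\right) = \left(\sqrt{146} + 148\right) 12089 = \left(148 + \sqrt{146}\right) 12089 = 1789172 + 12089 \sqrt{146}$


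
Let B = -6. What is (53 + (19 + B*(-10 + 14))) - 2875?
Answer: -2827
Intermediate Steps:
(53 + (19 + B*(-10 + 14))) - 2875 = (53 + (19 - 6*(-10 + 14))) - 2875 = (53 + (19 - 6*4)) - 2875 = (53 + (19 - 24)) - 2875 = (53 - 5) - 2875 = 48 - 2875 = -2827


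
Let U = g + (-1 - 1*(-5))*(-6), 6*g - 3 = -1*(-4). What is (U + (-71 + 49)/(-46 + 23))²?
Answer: 9114361/19044 ≈ 478.59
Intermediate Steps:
g = 7/6 (g = ½ + (-1*(-4))/6 = ½ + (⅙)*4 = ½ + ⅔ = 7/6 ≈ 1.1667)
U = -137/6 (U = 7/6 + (-1 - 1*(-5))*(-6) = 7/6 + (-1 + 5)*(-6) = 7/6 + 4*(-6) = 7/6 - 24 = -137/6 ≈ -22.833)
(U + (-71 + 49)/(-46 + 23))² = (-137/6 + (-71 + 49)/(-46 + 23))² = (-137/6 - 22/(-23))² = (-137/6 - 22*(-1/23))² = (-137/6 + 22/23)² = (-3019/138)² = 9114361/19044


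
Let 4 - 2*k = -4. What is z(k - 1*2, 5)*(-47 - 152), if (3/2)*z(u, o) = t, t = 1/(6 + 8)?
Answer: -199/21 ≈ -9.4762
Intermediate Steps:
k = 4 (k = 2 - 1/2*(-4) = 2 + 2 = 4)
t = 1/14 ≈ 0.071429
z(u, o) = 1/21 (z(u, o) = (2/3)*(1/14) = 1/21)
z(k - 1*2, 5)*(-47 - 152) = (-47 - 152)/21 = (1/21)*(-199) = -199/21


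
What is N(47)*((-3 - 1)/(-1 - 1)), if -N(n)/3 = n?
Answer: -282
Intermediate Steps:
N(n) = -3*n
N(47)*((-3 - 1)/(-1 - 1)) = (-3*47)*((-3 - 1)/(-1 - 1)) = -(-564)/(-2) = -(-564)*(-1)/2 = -141*2 = -282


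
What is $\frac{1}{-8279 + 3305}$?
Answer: $- \frac{1}{4974} \approx -0.00020105$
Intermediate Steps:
$\frac{1}{-8279 + 3305} = \frac{1}{-4974} = - \frac{1}{4974}$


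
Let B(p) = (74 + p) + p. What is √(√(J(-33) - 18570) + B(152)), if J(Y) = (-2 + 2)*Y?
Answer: √(378 + I*√18570) ≈ 19.746 + 3.4506*I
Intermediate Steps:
J(Y) = 0 (J(Y) = 0*Y = 0)
B(p) = 74 + 2*p
√(√(J(-33) - 18570) + B(152)) = √(√(0 - 18570) + (74 + 2*152)) = √(√(-18570) + (74 + 304)) = √(I*√18570 + 378) = √(378 + I*√18570)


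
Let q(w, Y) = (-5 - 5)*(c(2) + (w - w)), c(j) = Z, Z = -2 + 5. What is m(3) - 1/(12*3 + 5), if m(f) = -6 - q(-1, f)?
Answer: 983/41 ≈ 23.976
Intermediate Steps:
Z = 3
c(j) = 3
q(w, Y) = -30 (q(w, Y) = (-5 - 5)*(3 + (w - w)) = -10*(3 + 0) = -10*3 = -30)
m(f) = 24 (m(f) = -6 - 1*(-30) = -6 + 30 = 24)
m(3) - 1/(12*3 + 5) = 24 - 1/(12*3 + 5) = 24 - 1/(36 + 5) = 24 - 1/41 = 983/41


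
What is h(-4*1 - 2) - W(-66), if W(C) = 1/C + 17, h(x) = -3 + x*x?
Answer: 1057/66 ≈ 16.015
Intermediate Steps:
h(x) = -3 + x²
W(C) = 17 + 1/C
h(-4*1 - 2) - W(-66) = (-3 + (-4*1 - 2)²) - (17 + 1/(-66)) = (-3 + (-4 - 2)²) - (17 - 1/66) = (-3 + (-6)²) - 1*1121/66 = (-3 + 36) - 1121/66 = 33 - 1121/66 = 1057/66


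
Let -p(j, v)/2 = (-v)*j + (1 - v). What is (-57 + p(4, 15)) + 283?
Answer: 374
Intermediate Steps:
p(j, v) = -2 + 2*v + 2*j*v (p(j, v) = -2*((-v)*j + (1 - v)) = -2*(-j*v + (1 - v)) = -2*(1 - v - j*v) = -2 + 2*v + 2*j*v)
(-57 + p(4, 15)) + 283 = (-57 + (-2 + 2*15 + 2*4*15)) + 283 = (-57 + (-2 + 30 + 120)) + 283 = (-57 + 148) + 283 = 91 + 283 = 374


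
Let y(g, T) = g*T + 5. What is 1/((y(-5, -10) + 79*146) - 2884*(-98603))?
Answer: -1/858339115 ≈ -1.1650e-9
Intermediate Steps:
y(g, T) = 5 + T*g (y(g, T) = T*g + 5 = 5 + T*g)
1/((y(-5, -10) + 79*146) - 2884*(-98603)) = 1/((((5 - 10*(-5)) + 79*146) - 2884)*(-98603)) = -1/98603/(((5 + 50) + 11534) - 2884) = -1/98603/((55 + 11534) - 2884) = -1/98603/(11589 - 2884) = -1/98603/8705 = (1/8705)*(-1/98603) = -1/858339115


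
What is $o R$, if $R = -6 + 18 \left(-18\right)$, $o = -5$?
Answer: $1650$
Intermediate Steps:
$R = -330$ ($R = -6 - 324 = -330$)
$o R = \left(-5\right) \left(-330\right) = 1650$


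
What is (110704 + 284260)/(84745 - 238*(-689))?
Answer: 394964/248727 ≈ 1.5879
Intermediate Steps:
(110704 + 284260)/(84745 - 238*(-689)) = 394964/(84745 + 163982) = 394964/248727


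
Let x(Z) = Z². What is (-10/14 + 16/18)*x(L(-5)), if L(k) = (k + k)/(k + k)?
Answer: 11/63 ≈ 0.17460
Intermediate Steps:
L(k) = 1 (L(k) = (2*k)/((2*k)) = (2*k)*(1/(2*k)) = 1)
(-10/14 + 16/18)*x(L(-5)) = (-10/14 + 16/18)*1² = (-10*1/14 + 16*(1/18))*1 = (-5/7 + 8/9)*1 = (11/63)*1 = 11/63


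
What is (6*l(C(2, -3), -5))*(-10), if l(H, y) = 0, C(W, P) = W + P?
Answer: 0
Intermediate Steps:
C(W, P) = P + W
(6*l(C(2, -3), -5))*(-10) = (6*0)*(-10) = 0*(-10) = 0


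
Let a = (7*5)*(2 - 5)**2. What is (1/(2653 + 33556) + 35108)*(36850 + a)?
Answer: 47245098420545/36209 ≈ 1.3048e+9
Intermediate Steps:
a = 315 (a = 35*(-3)**2 = 35*9 = 315)
(1/(2653 + 33556) + 35108)*(36850 + a) = (1/(2653 + 33556) + 35108)*(36850 + 315) = (1/36209 + 35108)*37165 = (1271225573/36209)*37165 = 47245098420545/36209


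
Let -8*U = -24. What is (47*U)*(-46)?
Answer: -6486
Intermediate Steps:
U = 3 (U = -⅛*(-24) = 3)
(47*U)*(-46) = (47*3)*(-46) = 141*(-46) = -6486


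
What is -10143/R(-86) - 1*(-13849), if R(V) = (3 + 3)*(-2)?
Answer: 58777/4 ≈ 14694.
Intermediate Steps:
R(V) = -12 (R(V) = 6*(-2) = -12)
-10143/R(-86) - 1*(-13849) = -10143/(-12) - 1*(-13849) = -10143*(-1/12) + 13849 = 3381/4 + 13849 = 58777/4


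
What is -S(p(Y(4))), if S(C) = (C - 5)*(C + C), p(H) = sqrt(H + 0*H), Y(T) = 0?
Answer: 0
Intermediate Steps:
p(H) = sqrt(H) (p(H) = sqrt(H + 0) = sqrt(H))
S(C) = 2*C*(-5 + C) (S(C) = (-5 + C)*(2*C) = 2*C*(-5 + C))
-S(p(Y(4))) = -2*sqrt(0)*(-5 + sqrt(0)) = -2*0*(-5 + 0) = -2*0*(-5) = -1*0 = 0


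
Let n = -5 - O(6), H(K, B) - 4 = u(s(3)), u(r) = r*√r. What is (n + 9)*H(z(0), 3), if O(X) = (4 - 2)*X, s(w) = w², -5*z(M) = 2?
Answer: -248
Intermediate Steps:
z(M) = -⅖ (z(M) = -⅕*2 = -⅖)
u(r) = r^(3/2)
H(K, B) = 31 (H(K, B) = 4 + (3²)^(3/2) = 4 + 9^(3/2) = 4 + 27 = 31)
O(X) = 2*X
n = -17 (n = -5 - 2*6 = -5 - 1*12 = -5 - 12 = -17)
(n + 9)*H(z(0), 3) = (-17 + 9)*31 = -8*31 = -248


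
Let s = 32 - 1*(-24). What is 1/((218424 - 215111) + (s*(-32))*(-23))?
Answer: 1/44529 ≈ 2.2457e-5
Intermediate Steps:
s = 56 (s = 32 + 24 = 56)
1/((218424 - 215111) + (s*(-32))*(-23)) = 1/((218424 - 215111) + (56*(-32))*(-23)) = 1/(3313 - 1792*(-23)) = 1/(3313 + 41216) = 1/44529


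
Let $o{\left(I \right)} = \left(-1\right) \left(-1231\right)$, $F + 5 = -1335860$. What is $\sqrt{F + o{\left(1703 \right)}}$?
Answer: $i \sqrt{1334634} \approx 1155.3 i$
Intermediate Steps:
$F = -1335865$ ($F = -5 - 1335860 = -1335865$)
$o{\left(I \right)} = 1231$
$\sqrt{F + o{\left(1703 \right)}} = \sqrt{-1335865 + 1231} = \sqrt{-1334634} = i \sqrt{1334634}$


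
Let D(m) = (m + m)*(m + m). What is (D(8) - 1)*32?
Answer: 8160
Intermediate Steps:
D(m) = 4*m² (D(m) = (2*m)*(2*m) = 4*m²)
(D(8) - 1)*32 = (4*8² - 1)*32 = (4*64 - 1)*32 = (256 - 1)*32 = 255*32 = 8160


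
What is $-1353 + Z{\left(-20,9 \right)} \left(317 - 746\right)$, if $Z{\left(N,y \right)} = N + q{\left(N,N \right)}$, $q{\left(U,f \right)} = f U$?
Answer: $-164373$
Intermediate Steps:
$q{\left(U,f \right)} = U f$
$Z{\left(N,y \right)} = N + N^{2}$ ($Z{\left(N,y \right)} = N + N N = N + N^{2}$)
$-1353 + Z{\left(-20,9 \right)} \left(317 - 746\right) = -1353 + - 20 \left(1 - 20\right) \left(317 - 746\right) = -1353 + \left(-20\right) \left(-19\right) \left(-429\right) = -1353 + 380 \left(-429\right) = -1353 - 163020 = -164373$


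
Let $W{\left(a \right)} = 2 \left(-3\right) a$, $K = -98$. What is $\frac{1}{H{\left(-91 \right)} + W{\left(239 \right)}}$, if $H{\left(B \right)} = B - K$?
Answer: $- \frac{1}{1427} \approx -0.00070077$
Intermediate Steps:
$W{\left(a \right)} = - 6 a$
$H{\left(B \right)} = 98 + B$ ($H{\left(B \right)} = B - -98 = B + 98 = 98 + B$)
$\frac{1}{H{\left(-91 \right)} + W{\left(239 \right)}} = \frac{1}{\left(98 - 91\right) - 1434} = \frac{1}{7 - 1434} = \frac{1}{-1427} = - \frac{1}{1427}$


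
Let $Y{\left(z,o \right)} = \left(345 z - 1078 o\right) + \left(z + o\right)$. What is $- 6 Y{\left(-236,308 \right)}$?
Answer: $2480232$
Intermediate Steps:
$Y{\left(z,o \right)} = - 1077 o + 346 z$ ($Y{\left(z,o \right)} = \left(- 1078 o + 345 z\right) + \left(o + z\right) = - 1077 o + 346 z$)
$- 6 Y{\left(-236,308 \right)} = - 6 \left(\left(-1077\right) 308 + 346 \left(-236\right)\right) = - 6 \left(-331716 - 81656\right) = \left(-6\right) \left(-413372\right) = 2480232$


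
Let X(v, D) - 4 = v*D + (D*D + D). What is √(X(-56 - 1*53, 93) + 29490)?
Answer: √28099 ≈ 167.63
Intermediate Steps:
X(v, D) = 4 + D + D² + D*v (X(v, D) = 4 + (v*D + (D*D + D)) = 4 + (D*v + (D² + D)) = 4 + (D*v + (D + D²)) = 4 + (D + D² + D*v) = 4 + D + D² + D*v)
√(X(-56 - 1*53, 93) + 29490) = √((4 + 93 + 93² + 93*(-56 - 1*53)) + 29490) = √((4 + 93 + 8649 + 93*(-56 - 53)) + 29490) = √((4 + 93 + 8649 + 93*(-109)) + 29490) = √((4 + 93 + 8649 - 10137) + 29490) = √(-1391 + 29490) = √28099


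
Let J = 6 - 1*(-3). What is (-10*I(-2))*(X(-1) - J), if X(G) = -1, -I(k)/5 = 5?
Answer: -2500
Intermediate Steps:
I(k) = -25 (I(k) = -5*5 = -25)
J = 9 (J = 6 + 3 = 9)
(-10*I(-2))*(X(-1) - J) = (-10*(-25))*(-1 - 1*9) = 250*(-1 - 9) = 250*(-10) = -2500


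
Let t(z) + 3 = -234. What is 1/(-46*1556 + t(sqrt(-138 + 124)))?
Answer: -1/71813 ≈ -1.3925e-5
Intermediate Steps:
t(z) = -237 (t(z) = -3 - 234 = -237)
1/(-46*1556 + t(sqrt(-138 + 124))) = 1/(-46*1556 - 237) = 1/(-71576 - 237) = 1/(-71813) = -1/71813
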